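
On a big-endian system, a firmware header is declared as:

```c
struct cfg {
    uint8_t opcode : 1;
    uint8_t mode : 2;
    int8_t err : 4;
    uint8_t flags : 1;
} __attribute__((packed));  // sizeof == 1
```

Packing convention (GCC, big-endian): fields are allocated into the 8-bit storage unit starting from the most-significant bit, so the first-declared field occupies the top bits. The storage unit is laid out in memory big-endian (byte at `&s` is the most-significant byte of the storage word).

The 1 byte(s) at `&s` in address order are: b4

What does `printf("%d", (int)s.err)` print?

-6

[0]=0xb4 (big-endian) → word 0xb4
opcode [7+:1] = (word>>7) & 0x1 = 1
mode [5+:2] = (word>>5) & 0x3 = 1
err [1+:4] = (word>>1) & 0xf = 10  ←
flags [0+:1] = (word>>0) & 0x1 = 0
err signed 4b, MSB=1: 10 - 16 = -6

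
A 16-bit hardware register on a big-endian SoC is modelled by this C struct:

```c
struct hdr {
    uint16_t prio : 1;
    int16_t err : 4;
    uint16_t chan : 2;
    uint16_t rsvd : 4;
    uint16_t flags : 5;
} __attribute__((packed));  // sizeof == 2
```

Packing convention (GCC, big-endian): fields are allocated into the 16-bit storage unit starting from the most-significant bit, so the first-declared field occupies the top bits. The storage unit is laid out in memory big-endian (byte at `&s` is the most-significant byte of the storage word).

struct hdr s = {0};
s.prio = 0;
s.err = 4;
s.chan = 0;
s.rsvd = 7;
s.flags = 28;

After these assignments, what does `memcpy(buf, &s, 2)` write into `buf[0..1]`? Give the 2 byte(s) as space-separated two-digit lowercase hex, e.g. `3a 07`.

20 fc

[15+:1] prio=0 & 0x1 = 0x0; word=0x0000
[11+:4] err=4 & 0xf = 0x4; word=0x2000
[9+:2] chan=0 & 0x3 = 0x0; word=0x2000
[5+:4] rsvd=7 & 0xf = 0x7; word=0x20e0
[0+:5] flags=28 & 0x1f = 0x1c; word=0x20fc
word = 0x20fc → big-endian bytes:
  [0]=0x20  [1]=0xfc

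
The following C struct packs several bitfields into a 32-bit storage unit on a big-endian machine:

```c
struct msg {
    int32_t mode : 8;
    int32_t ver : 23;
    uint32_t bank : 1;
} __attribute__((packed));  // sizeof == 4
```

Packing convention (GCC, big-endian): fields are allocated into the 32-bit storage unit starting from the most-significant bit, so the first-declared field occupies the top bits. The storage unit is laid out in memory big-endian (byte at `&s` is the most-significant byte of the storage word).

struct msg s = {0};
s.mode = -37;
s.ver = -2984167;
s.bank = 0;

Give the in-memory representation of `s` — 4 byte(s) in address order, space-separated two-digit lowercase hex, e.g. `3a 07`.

db a4 ee 32

mode:8 = -37 → 0xdb << 24 → word 0xdb000000
ver:23 = -2984167 → 0x527719 << 1 → word 0xdba4ee32
bank:1 = 0 → 0x0 << 0 → word 0xdba4ee32
word = 0xdba4ee32 → big-endian bytes:
  [0]=0xdb  [1]=0xa4  [2]=0xee  [3]=0x32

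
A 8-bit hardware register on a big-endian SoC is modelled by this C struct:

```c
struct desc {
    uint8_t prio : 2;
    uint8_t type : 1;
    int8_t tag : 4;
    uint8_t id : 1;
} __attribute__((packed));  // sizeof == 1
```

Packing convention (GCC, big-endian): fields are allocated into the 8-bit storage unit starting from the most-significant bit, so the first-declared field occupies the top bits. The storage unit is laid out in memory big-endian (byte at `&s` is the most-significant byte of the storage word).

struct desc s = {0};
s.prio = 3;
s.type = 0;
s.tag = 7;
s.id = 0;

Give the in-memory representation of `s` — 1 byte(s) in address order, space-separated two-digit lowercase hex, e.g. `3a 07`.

prio (2b) val=3 bits=0x3 at bit 6: 0xc0
type (1b) val=0 bits=0x0 at bit 5: 0xc0
tag (4b) val=7 bits=0x7 at bit 1: 0xce
id (1b) val=0 bits=0x0 at bit 0: 0xce
word = 0xce → big-endian bytes:
  [0]=0xce

ce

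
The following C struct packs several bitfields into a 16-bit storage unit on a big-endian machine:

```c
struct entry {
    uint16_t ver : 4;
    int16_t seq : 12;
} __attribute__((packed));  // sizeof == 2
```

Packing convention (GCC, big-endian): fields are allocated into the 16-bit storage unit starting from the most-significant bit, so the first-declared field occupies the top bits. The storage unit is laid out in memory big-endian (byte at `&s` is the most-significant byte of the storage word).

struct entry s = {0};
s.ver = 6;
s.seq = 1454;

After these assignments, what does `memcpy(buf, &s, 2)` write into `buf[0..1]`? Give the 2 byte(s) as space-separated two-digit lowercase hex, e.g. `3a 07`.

65 ae

ver (4b) val=6 bits=0x6 at bit 12: 0x6000
seq (12b) val=1454 bits=0x5ae at bit 0: 0x65ae
word = 0x65ae → big-endian bytes:
  [0]=0x65  [1]=0xae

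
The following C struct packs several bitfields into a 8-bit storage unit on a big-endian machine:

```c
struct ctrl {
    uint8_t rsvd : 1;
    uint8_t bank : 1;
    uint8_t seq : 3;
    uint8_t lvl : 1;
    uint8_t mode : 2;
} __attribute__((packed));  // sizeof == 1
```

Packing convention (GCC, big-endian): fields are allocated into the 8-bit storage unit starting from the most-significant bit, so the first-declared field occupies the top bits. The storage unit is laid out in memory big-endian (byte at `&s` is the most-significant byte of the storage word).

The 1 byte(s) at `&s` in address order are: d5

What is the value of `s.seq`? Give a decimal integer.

2

[0]=0xd5 (big-endian) → word 0xd5
rsvd [7+:1] = (word>>7) & 0x1 = 1
bank [6+:1] = (word>>6) & 0x1 = 1
seq [3+:3] = (word>>3) & 0x7 = 2  ←
lvl [2+:1] = (word>>2) & 0x1 = 1
mode [0+:2] = (word>>0) & 0x3 = 1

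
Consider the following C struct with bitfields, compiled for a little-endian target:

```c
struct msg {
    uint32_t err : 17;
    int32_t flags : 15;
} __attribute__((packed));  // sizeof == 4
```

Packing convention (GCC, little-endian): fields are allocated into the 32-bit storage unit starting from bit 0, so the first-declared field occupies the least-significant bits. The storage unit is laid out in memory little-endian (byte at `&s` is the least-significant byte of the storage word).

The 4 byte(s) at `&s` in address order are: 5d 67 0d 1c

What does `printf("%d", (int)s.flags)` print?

3590

[0]=0x5d [1]=0x67 [2]=0x0d [3]=0x1c (little-endian) → word 0x1c0d675d
err [0+:17] = (word>>0) & 0x1ffff = 91997
flags [17+:15] = (word>>17) & 0x7fff = 3590  ←
flags signed 15b, MSB=0: value = 3590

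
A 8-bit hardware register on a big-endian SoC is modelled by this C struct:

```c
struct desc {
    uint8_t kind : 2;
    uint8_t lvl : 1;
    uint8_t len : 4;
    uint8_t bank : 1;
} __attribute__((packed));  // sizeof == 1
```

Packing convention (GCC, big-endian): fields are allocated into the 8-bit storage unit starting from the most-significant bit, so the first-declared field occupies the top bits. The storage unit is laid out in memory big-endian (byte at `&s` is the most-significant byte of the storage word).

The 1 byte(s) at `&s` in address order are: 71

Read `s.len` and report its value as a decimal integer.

8

[0]=0x71 (big-endian) → word 0x71
kind [6+:2] = (word>>6) & 0x3 = 1
lvl [5+:1] = (word>>5) & 0x1 = 1
len [1+:4] = (word>>1) & 0xf = 8  ←
bank [0+:1] = (word>>0) & 0x1 = 1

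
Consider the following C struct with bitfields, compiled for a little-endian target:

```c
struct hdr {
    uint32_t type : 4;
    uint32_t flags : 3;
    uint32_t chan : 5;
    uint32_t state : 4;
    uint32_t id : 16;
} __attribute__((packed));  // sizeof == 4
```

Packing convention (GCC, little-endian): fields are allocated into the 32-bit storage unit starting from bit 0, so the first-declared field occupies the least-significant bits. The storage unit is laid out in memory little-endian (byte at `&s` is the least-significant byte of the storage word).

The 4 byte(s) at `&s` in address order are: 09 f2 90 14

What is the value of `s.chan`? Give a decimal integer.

4

[0]=0x09 [1]=0xf2 [2]=0x90 [3]=0x14 (little-endian) → word 0x1490f209
type [0+:4] = (word>>0) & 0xf = 9
flags [4+:3] = (word>>4) & 0x7 = 0
chan [7+:5] = (word>>7) & 0x1f = 4  ←
state [12+:4] = (word>>12) & 0xf = 15
id [16+:16] = (word>>16) & 0xffff = 5264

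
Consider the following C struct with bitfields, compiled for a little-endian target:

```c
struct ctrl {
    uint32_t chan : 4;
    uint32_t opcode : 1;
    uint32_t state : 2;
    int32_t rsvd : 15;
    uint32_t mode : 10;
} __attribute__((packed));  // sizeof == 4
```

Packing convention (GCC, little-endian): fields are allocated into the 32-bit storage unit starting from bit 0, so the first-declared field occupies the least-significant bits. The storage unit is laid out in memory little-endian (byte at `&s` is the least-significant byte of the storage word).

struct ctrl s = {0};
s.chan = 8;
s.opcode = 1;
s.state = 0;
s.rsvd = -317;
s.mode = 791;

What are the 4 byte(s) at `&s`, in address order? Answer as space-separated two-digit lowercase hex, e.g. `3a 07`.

chan (4b) val=8 bits=0x8 at bit 0: 0x00000008
opcode (1b) val=1 bits=0x1 at bit 4: 0x00000018
state (2b) val=0 bits=0x0 at bit 5: 0x00000018
rsvd (15b) val=-317 bits=0x7ec3 at bit 7: 0x003f6198
mode (10b) val=791 bits=0x317 at bit 22: 0xc5ff6198
word = 0xc5ff6198 → little-endian bytes:
  [0]=0x98  [1]=0x61  [2]=0xff  [3]=0xc5

98 61 ff c5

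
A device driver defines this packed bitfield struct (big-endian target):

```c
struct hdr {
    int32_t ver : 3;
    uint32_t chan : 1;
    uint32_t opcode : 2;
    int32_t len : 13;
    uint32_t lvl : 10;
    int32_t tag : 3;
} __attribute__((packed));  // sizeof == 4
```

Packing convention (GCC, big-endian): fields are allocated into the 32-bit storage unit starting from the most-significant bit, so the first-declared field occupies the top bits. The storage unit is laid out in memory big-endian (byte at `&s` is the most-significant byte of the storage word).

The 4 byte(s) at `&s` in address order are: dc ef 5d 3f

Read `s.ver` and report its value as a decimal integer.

-2

[0]=0xdc [1]=0xef [2]=0x5d [3]=0x3f (big-endian) → word 0xdcef5d3f
ver [29+:3] = (word>>29) & 0x7 = 6  ←
chan [28+:1] = (word>>28) & 0x1 = 1
opcode [26+:2] = (word>>26) & 0x3 = 3
len [13+:13] = (word>>13) & 0x1fff = 1914
lvl [3+:10] = (word>>3) & 0x3ff = 935
tag [0+:3] = (word>>0) & 0x7 = 7
ver signed 3b, MSB=1: 6 - 8 = -2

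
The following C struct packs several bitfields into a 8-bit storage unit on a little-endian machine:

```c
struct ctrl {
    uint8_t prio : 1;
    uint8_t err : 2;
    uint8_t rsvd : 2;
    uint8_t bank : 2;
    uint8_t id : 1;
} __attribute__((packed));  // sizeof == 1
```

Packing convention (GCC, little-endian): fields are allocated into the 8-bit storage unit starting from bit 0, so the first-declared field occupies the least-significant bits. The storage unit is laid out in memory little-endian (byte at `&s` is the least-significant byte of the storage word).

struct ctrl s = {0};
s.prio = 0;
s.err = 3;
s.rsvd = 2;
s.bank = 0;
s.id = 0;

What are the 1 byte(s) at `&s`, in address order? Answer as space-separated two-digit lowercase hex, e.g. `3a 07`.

[0+:1] prio=0 & 0x1 = 0x0; word=0x00
[1+:2] err=3 & 0x3 = 0x3; word=0x06
[3+:2] rsvd=2 & 0x3 = 0x2; word=0x16
[5+:2] bank=0 & 0x3 = 0x0; word=0x16
[7+:1] id=0 & 0x1 = 0x0; word=0x16
word = 0x16 → little-endian bytes:
  [0]=0x16

16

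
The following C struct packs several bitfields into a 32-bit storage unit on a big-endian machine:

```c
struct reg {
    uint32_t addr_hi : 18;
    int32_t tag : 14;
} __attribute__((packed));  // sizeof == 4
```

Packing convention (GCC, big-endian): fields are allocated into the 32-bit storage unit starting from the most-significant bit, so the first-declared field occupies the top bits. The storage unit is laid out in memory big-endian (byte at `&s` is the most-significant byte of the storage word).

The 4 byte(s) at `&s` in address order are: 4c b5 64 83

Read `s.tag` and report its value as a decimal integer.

[0]=0x4c [1]=0xb5 [2]=0x64 [3]=0x83 (big-endian) → word 0x4cb56483
addr_hi:18 @ bit 14 → (0x4cb56483>>14)&0x3ffff = 0x132d5
tag:14 @ bit 0 → (0x4cb56483>>0)&0x3fff = 0x2483  ←
tag signed 14b, MSB=1: 9347 - 16384 = -7037

-7037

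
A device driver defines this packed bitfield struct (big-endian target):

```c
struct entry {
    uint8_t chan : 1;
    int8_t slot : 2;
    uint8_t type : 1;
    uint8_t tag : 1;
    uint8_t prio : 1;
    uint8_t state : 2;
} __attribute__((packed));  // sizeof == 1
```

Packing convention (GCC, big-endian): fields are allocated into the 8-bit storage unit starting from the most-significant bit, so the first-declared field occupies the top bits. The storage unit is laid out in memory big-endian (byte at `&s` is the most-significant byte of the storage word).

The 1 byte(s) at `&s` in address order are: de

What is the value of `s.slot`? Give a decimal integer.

-2

[0]=0xde (big-endian) → word 0xde
chan:1 @ bit 7 → (0xde>>7)&0x1 = 0x1
slot:2 @ bit 5 → (0xde>>5)&0x3 = 0x2  ←
type:1 @ bit 4 → (0xde>>4)&0x1 = 0x1
tag:1 @ bit 3 → (0xde>>3)&0x1 = 0x1
prio:1 @ bit 2 → (0xde>>2)&0x1 = 0x1
state:2 @ bit 0 → (0xde>>0)&0x3 = 0x2
slot signed 2b, MSB=1: 2 - 4 = -2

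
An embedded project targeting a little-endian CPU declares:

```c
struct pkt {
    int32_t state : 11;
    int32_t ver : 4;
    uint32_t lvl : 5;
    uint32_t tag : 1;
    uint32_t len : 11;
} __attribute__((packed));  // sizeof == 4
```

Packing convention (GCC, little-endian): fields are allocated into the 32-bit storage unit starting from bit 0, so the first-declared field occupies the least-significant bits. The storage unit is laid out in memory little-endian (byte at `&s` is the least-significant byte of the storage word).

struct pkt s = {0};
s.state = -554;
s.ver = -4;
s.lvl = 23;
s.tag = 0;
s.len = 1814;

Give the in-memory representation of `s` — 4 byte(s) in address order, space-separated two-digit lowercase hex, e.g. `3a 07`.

d6 e5 cb e2

state (11b) val=-554 bits=0x5d6 at bit 0: 0x000005d6
ver (4b) val=-4 bits=0xc at bit 11: 0x000065d6
lvl (5b) val=23 bits=0x17 at bit 15: 0x000be5d6
tag (1b) val=0 bits=0x0 at bit 20: 0x000be5d6
len (11b) val=1814 bits=0x716 at bit 21: 0xe2cbe5d6
word = 0xe2cbe5d6 → little-endian bytes:
  [0]=0xd6  [1]=0xe5  [2]=0xcb  [3]=0xe2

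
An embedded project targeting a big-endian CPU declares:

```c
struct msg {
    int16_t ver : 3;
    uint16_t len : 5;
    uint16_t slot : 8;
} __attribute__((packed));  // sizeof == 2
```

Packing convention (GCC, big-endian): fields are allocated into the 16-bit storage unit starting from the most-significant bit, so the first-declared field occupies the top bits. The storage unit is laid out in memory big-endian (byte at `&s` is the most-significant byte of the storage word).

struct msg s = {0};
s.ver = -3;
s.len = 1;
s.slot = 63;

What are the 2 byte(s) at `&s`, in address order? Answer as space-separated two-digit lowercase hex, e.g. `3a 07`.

a1 3f

ver:3 = -3 → 0x5 << 13 → word 0xa000
len:5 = 1 → 0x1 << 8 → word 0xa100
slot:8 = 63 → 0x3f << 0 → word 0xa13f
word = 0xa13f → big-endian bytes:
  [0]=0xa1  [1]=0x3f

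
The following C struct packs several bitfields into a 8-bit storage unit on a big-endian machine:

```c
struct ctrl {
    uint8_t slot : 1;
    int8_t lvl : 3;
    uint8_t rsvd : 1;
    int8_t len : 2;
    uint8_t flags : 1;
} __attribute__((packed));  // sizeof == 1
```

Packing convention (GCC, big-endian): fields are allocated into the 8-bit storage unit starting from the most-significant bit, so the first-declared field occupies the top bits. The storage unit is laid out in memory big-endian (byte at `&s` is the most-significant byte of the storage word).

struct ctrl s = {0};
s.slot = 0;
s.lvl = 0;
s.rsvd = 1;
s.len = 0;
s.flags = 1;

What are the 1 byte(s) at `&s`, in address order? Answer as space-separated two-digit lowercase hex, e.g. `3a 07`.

09

slot:1 = 0 → 0x0 << 7 → word 0x00
lvl:3 = 0 → 0x0 << 4 → word 0x00
rsvd:1 = 1 → 0x1 << 3 → word 0x08
len:2 = 0 → 0x0 << 1 → word 0x08
flags:1 = 1 → 0x1 << 0 → word 0x09
word = 0x09 → big-endian bytes:
  [0]=0x09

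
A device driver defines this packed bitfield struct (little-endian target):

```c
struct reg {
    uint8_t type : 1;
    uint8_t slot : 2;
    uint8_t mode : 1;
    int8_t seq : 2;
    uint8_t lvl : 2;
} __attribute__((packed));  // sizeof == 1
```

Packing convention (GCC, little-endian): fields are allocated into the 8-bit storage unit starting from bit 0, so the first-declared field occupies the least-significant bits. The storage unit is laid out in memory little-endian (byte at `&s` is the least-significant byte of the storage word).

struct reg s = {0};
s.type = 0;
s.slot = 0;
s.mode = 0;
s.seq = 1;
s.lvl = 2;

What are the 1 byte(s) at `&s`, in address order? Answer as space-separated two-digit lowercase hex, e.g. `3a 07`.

90

type:1 = 0 → 0x0 << 0 → word 0x00
slot:2 = 0 → 0x0 << 1 → word 0x00
mode:1 = 0 → 0x0 << 3 → word 0x00
seq:2 = 1 → 0x1 << 4 → word 0x10
lvl:2 = 2 → 0x2 << 6 → word 0x90
word = 0x90 → little-endian bytes:
  [0]=0x90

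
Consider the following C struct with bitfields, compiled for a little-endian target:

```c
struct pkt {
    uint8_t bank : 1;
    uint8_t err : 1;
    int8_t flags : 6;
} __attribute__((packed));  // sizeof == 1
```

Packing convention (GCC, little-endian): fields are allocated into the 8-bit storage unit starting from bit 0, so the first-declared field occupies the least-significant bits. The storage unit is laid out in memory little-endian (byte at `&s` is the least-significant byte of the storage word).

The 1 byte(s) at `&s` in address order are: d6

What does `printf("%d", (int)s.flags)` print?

-11

[0]=0xd6 (little-endian) → word 0xd6
bank:1 @ bit 0 → (0xd6>>0)&0x1 = 0x0
err:1 @ bit 1 → (0xd6>>1)&0x1 = 0x1
flags:6 @ bit 2 → (0xd6>>2)&0x3f = 0x35  ←
flags signed 6b, MSB=1: 53 - 64 = -11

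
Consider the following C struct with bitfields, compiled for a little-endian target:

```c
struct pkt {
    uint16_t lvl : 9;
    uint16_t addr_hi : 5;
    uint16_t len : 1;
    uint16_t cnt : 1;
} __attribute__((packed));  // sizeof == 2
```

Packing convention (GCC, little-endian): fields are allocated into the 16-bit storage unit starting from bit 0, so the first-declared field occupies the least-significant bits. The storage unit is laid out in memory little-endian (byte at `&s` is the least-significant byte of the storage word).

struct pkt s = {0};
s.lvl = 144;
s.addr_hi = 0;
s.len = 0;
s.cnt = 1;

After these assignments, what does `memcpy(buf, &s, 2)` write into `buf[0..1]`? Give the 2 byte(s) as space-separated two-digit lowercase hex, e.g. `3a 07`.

90 80

lvl:9 = 144 → 0x90 << 0 → word 0x0090
addr_hi:5 = 0 → 0x0 << 9 → word 0x0090
len:1 = 0 → 0x0 << 14 → word 0x0090
cnt:1 = 1 → 0x1 << 15 → word 0x8090
word = 0x8090 → little-endian bytes:
  [0]=0x90  [1]=0x80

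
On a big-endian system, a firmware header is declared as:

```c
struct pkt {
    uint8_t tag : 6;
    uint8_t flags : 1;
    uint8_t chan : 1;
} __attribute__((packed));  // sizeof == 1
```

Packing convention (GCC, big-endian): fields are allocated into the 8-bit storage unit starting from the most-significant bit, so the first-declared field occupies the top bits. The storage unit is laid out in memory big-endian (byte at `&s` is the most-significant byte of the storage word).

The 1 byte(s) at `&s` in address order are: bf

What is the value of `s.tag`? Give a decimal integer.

47

[0]=0xbf (big-endian) → word 0xbf
tag [2+:6] = (word>>2) & 0x3f = 47  ←
flags [1+:1] = (word>>1) & 0x1 = 1
chan [0+:1] = (word>>0) & 0x1 = 1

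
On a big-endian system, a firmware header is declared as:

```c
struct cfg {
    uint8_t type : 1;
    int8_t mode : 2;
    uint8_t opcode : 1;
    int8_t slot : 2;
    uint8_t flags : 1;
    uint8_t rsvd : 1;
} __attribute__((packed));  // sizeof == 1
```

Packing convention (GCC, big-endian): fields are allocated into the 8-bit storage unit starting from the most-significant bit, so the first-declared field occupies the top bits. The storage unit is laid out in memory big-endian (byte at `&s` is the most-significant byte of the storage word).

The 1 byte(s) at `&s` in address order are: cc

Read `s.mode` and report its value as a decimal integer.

-2

[0]=0xcc (big-endian) → word 0xcc
type:1 @ bit 7 → (0xcc>>7)&0x1 = 0x1
mode:2 @ bit 5 → (0xcc>>5)&0x3 = 0x2  ←
opcode:1 @ bit 4 → (0xcc>>4)&0x1 = 0x0
slot:2 @ bit 2 → (0xcc>>2)&0x3 = 0x3
flags:1 @ bit 1 → (0xcc>>1)&0x1 = 0x0
rsvd:1 @ bit 0 → (0xcc>>0)&0x1 = 0x0
mode signed 2b, MSB=1: 2 - 4 = -2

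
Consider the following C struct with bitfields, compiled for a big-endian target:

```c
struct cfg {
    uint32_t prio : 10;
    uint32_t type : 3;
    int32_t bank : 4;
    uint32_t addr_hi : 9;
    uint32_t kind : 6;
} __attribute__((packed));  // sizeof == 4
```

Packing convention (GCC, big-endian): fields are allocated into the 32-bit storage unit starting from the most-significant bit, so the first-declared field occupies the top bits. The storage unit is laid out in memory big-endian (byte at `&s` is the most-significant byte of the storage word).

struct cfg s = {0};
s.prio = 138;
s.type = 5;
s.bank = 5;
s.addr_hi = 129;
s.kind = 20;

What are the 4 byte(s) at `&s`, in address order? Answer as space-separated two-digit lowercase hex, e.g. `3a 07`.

22 aa a0 54

prio:10 = 138 → 0x8a << 22 → word 0x22800000
type:3 = 5 → 0x5 << 19 → word 0x22a80000
bank:4 = 5 → 0x5 << 15 → word 0x22aa8000
addr_hi:9 = 129 → 0x81 << 6 → word 0x22aaa040
kind:6 = 20 → 0x14 << 0 → word 0x22aaa054
word = 0x22aaa054 → big-endian bytes:
  [0]=0x22  [1]=0xaa  [2]=0xa0  [3]=0x54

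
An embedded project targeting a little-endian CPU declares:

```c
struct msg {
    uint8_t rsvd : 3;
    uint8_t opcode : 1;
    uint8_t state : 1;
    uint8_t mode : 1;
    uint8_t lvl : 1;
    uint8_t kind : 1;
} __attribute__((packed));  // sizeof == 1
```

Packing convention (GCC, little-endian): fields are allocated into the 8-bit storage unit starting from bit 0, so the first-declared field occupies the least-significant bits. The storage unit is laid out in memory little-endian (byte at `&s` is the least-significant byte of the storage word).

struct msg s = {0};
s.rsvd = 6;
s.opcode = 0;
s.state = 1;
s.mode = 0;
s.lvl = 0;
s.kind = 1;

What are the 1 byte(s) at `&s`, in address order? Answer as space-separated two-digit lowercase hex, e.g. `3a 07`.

96

[0+:3] rsvd=6 & 0x7 = 0x6; word=0x06
[3+:1] opcode=0 & 0x1 = 0x0; word=0x06
[4+:1] state=1 & 0x1 = 0x1; word=0x16
[5+:1] mode=0 & 0x1 = 0x0; word=0x16
[6+:1] lvl=0 & 0x1 = 0x0; word=0x16
[7+:1] kind=1 & 0x1 = 0x1; word=0x96
word = 0x96 → little-endian bytes:
  [0]=0x96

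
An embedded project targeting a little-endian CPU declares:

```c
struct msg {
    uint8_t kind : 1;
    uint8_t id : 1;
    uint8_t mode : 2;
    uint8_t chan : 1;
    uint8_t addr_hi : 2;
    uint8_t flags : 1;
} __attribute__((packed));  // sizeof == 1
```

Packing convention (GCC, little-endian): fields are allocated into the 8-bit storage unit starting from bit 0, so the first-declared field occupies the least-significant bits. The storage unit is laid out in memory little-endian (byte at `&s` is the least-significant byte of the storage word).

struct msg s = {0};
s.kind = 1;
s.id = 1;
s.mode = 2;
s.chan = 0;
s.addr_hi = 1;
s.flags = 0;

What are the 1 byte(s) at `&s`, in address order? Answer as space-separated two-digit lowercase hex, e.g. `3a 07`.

kind:1 = 1 → 0x1 << 0 → word 0x01
id:1 = 1 → 0x1 << 1 → word 0x03
mode:2 = 2 → 0x2 << 2 → word 0x0b
chan:1 = 0 → 0x0 << 4 → word 0x0b
addr_hi:2 = 1 → 0x1 << 5 → word 0x2b
flags:1 = 0 → 0x0 << 7 → word 0x2b
word = 0x2b → little-endian bytes:
  [0]=0x2b

2b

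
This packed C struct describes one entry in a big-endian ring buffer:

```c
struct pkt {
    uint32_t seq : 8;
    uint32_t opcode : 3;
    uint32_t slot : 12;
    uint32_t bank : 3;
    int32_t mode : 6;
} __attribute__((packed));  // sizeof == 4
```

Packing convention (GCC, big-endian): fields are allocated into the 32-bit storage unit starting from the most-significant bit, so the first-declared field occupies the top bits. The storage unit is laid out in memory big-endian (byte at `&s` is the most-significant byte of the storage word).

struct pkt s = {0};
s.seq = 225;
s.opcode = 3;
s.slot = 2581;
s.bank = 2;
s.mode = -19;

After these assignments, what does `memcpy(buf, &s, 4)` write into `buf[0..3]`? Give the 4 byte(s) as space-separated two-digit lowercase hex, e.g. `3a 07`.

seq:8 = 225 → 0xe1 << 24 → word 0xe1000000
opcode:3 = 3 → 0x3 << 21 → word 0xe1600000
slot:12 = 2581 → 0xa15 << 9 → word 0xe1742a00
bank:3 = 2 → 0x2 << 6 → word 0xe1742a80
mode:6 = -19 → 0x2d << 0 → word 0xe1742aad
word = 0xe1742aad → big-endian bytes:
  [0]=0xe1  [1]=0x74  [2]=0x2a  [3]=0xad

e1 74 2a ad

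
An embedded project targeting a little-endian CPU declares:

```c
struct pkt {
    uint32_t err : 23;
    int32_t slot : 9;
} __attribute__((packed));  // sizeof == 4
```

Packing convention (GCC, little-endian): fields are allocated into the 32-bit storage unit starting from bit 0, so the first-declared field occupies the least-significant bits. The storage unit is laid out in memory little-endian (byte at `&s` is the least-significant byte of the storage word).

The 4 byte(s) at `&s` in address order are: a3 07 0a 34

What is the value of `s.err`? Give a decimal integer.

657315

[0]=0xa3 [1]=0x07 [2]=0x0a [3]=0x34 (little-endian) → word 0x340a07a3
err [0+:23] = (word>>0) & 0x7fffff = 657315  ←
slot [23+:9] = (word>>23) & 0x1ff = 104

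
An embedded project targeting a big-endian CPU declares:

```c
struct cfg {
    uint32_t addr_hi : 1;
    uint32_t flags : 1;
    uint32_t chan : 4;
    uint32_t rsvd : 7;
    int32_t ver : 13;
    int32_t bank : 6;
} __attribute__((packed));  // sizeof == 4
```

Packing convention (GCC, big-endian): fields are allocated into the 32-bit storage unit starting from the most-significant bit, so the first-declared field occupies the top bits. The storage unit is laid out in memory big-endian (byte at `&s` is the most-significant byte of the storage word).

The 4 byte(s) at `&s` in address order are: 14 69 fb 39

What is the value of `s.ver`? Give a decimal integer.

[0]=0x14 [1]=0x69 [2]=0xfb [3]=0x39 (big-endian) → word 0x1469fb39
addr_hi [31+:1] = (word>>31) & 0x1 = 0
flags [30+:1] = (word>>30) & 0x1 = 0
chan [26+:4] = (word>>26) & 0xf = 5
rsvd [19+:7] = (word>>19) & 0x7f = 13
ver [6+:13] = (word>>6) & 0x1fff = 2028  ←
bank [0+:6] = (word>>0) & 0x3f = 57
ver signed 13b, MSB=0: value = 2028

2028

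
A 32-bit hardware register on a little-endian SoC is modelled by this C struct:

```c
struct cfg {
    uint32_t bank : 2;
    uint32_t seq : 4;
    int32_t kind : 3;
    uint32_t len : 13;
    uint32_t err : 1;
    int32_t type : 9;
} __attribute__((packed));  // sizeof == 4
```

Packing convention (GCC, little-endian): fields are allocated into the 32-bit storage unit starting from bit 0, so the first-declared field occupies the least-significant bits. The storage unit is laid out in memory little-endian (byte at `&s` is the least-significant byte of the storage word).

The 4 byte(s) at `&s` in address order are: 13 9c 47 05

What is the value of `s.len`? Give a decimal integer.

[0]=0x13 [1]=0x9c [2]=0x47 [3]=0x05 (little-endian) → word 0x05479c13
bank [0+:2] = (word>>0) & 0x3 = 3
seq [2+:4] = (word>>2) & 0xf = 4
kind [6+:3] = (word>>6) & 0x7 = 0
len [9+:13] = (word>>9) & 0x1fff = 974  ←
err [22+:1] = (word>>22) & 0x1 = 1
type [23+:9] = (word>>23) & 0x1ff = 10

974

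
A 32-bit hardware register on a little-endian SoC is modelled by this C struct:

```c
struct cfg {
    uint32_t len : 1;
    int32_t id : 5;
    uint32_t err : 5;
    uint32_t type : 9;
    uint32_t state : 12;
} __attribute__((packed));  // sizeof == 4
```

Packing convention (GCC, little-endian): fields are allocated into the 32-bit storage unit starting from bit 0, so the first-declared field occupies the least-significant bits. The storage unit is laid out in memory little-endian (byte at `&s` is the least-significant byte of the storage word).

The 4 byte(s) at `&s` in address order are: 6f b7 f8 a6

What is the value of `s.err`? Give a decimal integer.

29

[0]=0x6f [1]=0xb7 [2]=0xf8 [3]=0xa6 (little-endian) → word 0xa6f8b76f
len [0+:1] = (word>>0) & 0x1 = 1
id [1+:5] = (word>>1) & 0x1f = 23
err [6+:5] = (word>>6) & 0x1f = 29  ←
type [11+:9] = (word>>11) & 0x1ff = 278
state [20+:12] = (word>>20) & 0xfff = 2671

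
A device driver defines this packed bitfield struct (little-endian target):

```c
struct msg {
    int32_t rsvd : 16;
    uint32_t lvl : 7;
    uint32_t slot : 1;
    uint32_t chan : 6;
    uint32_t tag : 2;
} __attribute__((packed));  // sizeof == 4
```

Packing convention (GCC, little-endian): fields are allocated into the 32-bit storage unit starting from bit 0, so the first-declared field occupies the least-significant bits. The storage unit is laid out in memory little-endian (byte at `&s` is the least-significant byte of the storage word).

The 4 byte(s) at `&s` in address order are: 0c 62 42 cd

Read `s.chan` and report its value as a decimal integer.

[0]=0x0c [1]=0x62 [2]=0x42 [3]=0xcd (little-endian) → word 0xcd42620c
rsvd:16 @ bit 0 → (0xcd42620c>>0)&0xffff = 0x620c
lvl:7 @ bit 16 → (0xcd42620c>>16)&0x7f = 0x42
slot:1 @ bit 23 → (0xcd42620c>>23)&0x1 = 0x0
chan:6 @ bit 24 → (0xcd42620c>>24)&0x3f = 0xd  ←
tag:2 @ bit 30 → (0xcd42620c>>30)&0x3 = 0x3

13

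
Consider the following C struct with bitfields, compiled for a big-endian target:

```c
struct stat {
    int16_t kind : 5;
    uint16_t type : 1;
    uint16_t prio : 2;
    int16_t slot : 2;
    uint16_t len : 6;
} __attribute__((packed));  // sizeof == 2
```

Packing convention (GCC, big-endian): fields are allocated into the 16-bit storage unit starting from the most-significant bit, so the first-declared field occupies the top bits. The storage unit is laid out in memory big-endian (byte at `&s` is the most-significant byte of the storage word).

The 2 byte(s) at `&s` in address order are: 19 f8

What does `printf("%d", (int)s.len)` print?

[0]=0x19 [1]=0xf8 (big-endian) → word 0x19f8
kind [11+:5] = (word>>11) & 0x1f = 3
type [10+:1] = (word>>10) & 0x1 = 0
prio [8+:2] = (word>>8) & 0x3 = 1
slot [6+:2] = (word>>6) & 0x3 = 3
len [0+:6] = (word>>0) & 0x3f = 56  ←

56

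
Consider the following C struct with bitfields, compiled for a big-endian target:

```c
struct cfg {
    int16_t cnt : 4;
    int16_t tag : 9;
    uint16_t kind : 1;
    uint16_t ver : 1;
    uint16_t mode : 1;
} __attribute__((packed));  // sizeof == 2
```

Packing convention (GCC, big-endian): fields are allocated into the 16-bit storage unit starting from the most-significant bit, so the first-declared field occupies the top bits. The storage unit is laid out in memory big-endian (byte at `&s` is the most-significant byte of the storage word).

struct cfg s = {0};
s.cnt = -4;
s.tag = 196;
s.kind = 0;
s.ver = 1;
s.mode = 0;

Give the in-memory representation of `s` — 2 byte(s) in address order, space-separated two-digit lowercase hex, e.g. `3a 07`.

c6 22

cnt:4 = -4 → 0xc << 12 → word 0xc000
tag:9 = 196 → 0xc4 << 3 → word 0xc620
kind:1 = 0 → 0x0 << 2 → word 0xc620
ver:1 = 1 → 0x1 << 1 → word 0xc622
mode:1 = 0 → 0x0 << 0 → word 0xc622
word = 0xc622 → big-endian bytes:
  [0]=0xc6  [1]=0x22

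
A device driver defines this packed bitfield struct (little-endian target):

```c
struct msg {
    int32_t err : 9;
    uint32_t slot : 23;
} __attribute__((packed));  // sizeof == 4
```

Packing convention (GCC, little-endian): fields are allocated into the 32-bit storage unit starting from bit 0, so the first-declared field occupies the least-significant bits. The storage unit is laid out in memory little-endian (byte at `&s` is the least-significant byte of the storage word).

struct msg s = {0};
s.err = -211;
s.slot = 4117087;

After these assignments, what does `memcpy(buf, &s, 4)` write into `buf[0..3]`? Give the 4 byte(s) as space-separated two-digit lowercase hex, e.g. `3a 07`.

2d bf a4 7d

err (9b) val=-211 bits=0x12d at bit 0: 0x0000012d
slot (23b) val=4117087 bits=0x3ed25f at bit 9: 0x7da4bf2d
word = 0x7da4bf2d → little-endian bytes:
  [0]=0x2d  [1]=0xbf  [2]=0xa4  [3]=0x7d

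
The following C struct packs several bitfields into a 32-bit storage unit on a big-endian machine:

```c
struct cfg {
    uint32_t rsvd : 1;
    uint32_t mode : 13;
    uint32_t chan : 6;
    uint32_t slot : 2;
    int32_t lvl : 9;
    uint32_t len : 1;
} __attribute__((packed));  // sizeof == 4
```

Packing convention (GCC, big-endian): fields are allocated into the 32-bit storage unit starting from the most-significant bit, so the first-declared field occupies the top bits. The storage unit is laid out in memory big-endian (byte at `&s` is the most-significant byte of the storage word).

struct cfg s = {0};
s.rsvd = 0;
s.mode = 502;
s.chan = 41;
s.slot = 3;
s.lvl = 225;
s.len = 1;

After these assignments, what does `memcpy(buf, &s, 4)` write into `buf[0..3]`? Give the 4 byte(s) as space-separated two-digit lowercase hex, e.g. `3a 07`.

07 da 9d c3

rsvd (1b) val=0 bits=0x0 at bit 31: 0x00000000
mode (13b) val=502 bits=0x1f6 at bit 18: 0x07d80000
chan (6b) val=41 bits=0x29 at bit 12: 0x07da9000
slot (2b) val=3 bits=0x3 at bit 10: 0x07da9c00
lvl (9b) val=225 bits=0xe1 at bit 1: 0x07da9dc2
len (1b) val=1 bits=0x1 at bit 0: 0x07da9dc3
word = 0x07da9dc3 → big-endian bytes:
  [0]=0x07  [1]=0xda  [2]=0x9d  [3]=0xc3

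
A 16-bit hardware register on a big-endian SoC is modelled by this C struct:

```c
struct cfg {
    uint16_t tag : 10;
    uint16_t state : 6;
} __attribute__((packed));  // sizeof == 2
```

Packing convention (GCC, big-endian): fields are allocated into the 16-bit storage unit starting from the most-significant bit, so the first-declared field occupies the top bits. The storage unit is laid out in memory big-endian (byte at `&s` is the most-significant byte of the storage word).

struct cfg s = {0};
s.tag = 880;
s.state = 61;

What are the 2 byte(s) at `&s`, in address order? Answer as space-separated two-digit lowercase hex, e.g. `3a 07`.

dc 3d

tag (10b) val=880 bits=0x370 at bit 6: 0xdc00
state (6b) val=61 bits=0x3d at bit 0: 0xdc3d
word = 0xdc3d → big-endian bytes:
  [0]=0xdc  [1]=0x3d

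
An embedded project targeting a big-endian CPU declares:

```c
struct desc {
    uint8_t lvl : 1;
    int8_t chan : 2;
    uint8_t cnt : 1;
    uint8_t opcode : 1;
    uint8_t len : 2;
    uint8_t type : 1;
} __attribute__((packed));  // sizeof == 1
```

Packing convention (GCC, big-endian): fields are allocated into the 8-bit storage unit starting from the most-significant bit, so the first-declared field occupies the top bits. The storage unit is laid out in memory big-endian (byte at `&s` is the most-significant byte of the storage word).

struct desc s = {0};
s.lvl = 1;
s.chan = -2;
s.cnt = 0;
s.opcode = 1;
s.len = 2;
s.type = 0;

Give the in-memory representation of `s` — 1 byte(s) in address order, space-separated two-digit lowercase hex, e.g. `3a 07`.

cc

[7+:1] lvl=1 & 0x1 = 0x1; word=0x80
[5+:2] chan=-2 & 0x3 = 0x2; word=0xc0
[4+:1] cnt=0 & 0x1 = 0x0; word=0xc0
[3+:1] opcode=1 & 0x1 = 0x1; word=0xc8
[1+:2] len=2 & 0x3 = 0x2; word=0xcc
[0+:1] type=0 & 0x1 = 0x0; word=0xcc
word = 0xcc → big-endian bytes:
  [0]=0xcc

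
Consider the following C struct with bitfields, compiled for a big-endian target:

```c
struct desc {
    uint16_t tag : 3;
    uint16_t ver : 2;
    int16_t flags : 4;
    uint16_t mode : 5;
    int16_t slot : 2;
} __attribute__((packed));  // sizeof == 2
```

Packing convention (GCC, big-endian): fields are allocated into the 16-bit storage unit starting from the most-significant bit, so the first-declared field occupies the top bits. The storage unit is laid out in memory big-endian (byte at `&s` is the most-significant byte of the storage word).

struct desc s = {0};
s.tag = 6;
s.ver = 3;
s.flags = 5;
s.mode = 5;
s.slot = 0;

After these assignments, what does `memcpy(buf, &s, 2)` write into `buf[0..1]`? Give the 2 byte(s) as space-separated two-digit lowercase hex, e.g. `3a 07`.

da 94

tag (3b) val=6 bits=0x6 at bit 13: 0xc000
ver (2b) val=3 bits=0x3 at bit 11: 0xd800
flags (4b) val=5 bits=0x5 at bit 7: 0xda80
mode (5b) val=5 bits=0x5 at bit 2: 0xda94
slot (2b) val=0 bits=0x0 at bit 0: 0xda94
word = 0xda94 → big-endian bytes:
  [0]=0xda  [1]=0x94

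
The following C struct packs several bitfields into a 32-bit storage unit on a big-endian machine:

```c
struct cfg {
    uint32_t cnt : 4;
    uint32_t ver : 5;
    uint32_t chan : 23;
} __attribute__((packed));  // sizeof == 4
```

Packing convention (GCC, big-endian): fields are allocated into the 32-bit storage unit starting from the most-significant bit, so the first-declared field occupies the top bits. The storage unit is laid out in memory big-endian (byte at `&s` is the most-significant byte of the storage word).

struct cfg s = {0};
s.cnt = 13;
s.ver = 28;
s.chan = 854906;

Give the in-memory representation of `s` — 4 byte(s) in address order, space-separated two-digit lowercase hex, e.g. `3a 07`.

de 0d 0b 7a

cnt:4 = 13 → 0xd << 28 → word 0xd0000000
ver:5 = 28 → 0x1c << 23 → word 0xde000000
chan:23 = 854906 → 0xd0b7a << 0 → word 0xde0d0b7a
word = 0xde0d0b7a → big-endian bytes:
  [0]=0xde  [1]=0x0d  [2]=0x0b  [3]=0x7a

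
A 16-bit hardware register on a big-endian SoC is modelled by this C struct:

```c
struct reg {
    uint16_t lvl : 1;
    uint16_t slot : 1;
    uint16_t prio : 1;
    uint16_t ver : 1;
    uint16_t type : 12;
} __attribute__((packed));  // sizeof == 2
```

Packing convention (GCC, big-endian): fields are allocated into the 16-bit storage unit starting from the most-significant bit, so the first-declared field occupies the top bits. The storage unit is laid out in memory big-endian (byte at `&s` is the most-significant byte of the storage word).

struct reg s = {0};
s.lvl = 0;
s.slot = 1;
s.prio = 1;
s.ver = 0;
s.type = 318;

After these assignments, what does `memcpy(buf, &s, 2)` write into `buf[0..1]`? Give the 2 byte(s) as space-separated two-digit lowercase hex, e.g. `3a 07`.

lvl (1b) val=0 bits=0x0 at bit 15: 0x0000
slot (1b) val=1 bits=0x1 at bit 14: 0x4000
prio (1b) val=1 bits=0x1 at bit 13: 0x6000
ver (1b) val=0 bits=0x0 at bit 12: 0x6000
type (12b) val=318 bits=0x13e at bit 0: 0x613e
word = 0x613e → big-endian bytes:
  [0]=0x61  [1]=0x3e

61 3e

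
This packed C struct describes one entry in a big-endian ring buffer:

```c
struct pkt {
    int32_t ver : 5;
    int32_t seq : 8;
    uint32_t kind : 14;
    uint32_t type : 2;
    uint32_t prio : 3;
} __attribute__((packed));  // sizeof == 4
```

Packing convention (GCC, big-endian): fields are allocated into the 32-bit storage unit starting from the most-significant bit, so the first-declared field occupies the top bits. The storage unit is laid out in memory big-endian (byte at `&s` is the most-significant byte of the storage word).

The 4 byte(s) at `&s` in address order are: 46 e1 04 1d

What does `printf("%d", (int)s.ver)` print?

8

[0]=0x46 [1]=0xe1 [2]=0x04 [3]=0x1d (big-endian) → word 0x46e1041d
ver:5 @ bit 27 → (0x46e1041d>>27)&0x1f = 0x8  ←
seq:8 @ bit 19 → (0x46e1041d>>19)&0xff = 0xdc
kind:14 @ bit 5 → (0x46e1041d>>5)&0x3fff = 0x820
type:2 @ bit 3 → (0x46e1041d>>3)&0x3 = 0x3
prio:3 @ bit 0 → (0x46e1041d>>0)&0x7 = 0x5
ver signed 5b, MSB=0: value = 8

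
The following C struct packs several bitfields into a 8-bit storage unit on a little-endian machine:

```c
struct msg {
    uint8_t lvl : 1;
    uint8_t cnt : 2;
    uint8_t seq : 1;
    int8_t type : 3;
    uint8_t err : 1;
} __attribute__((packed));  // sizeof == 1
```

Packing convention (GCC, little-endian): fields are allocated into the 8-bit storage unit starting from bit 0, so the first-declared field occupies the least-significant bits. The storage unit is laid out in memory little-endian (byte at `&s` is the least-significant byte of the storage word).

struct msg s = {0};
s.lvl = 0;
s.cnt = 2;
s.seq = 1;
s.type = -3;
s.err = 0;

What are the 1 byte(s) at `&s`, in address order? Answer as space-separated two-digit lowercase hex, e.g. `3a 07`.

5c

lvl:1 = 0 → 0x0 << 0 → word 0x00
cnt:2 = 2 → 0x2 << 1 → word 0x04
seq:1 = 1 → 0x1 << 3 → word 0x0c
type:3 = -3 → 0x5 << 4 → word 0x5c
err:1 = 0 → 0x0 << 7 → word 0x5c
word = 0x5c → little-endian bytes:
  [0]=0x5c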